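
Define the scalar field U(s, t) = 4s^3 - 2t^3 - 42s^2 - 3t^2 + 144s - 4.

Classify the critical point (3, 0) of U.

local maximum

The mixed partial ∂²U/∂s∂t is 0, so the Hessian at any point is diag(U_ss, U_tt) = diag(12(2s - 7), -6(2t + 1)).
At (3, 0): H = diag(-12, -6).
Both eigenvalues are negative, so H is negative definite: a local maximum.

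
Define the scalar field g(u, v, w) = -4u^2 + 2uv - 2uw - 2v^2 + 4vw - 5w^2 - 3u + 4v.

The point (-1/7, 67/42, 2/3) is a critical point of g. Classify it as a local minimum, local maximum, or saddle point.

local maximum

The Hessian is constant: H = [[-8, 2, -2], [2, -4, 4], [-2, 4, -10]].
Leading principal minors: Δ₁ = -8, Δ₂ = 28, Δ₃ = -168.
The minors alternate sign starting negative (−, +, −), so H is negative definite: a local maximum.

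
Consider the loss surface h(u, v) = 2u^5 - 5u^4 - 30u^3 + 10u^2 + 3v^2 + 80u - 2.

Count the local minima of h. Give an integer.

h separates as a function of u plus a function of v, so ∇h=0 decouples.
∂h/∂u = 10(u - 4)(u - 1)(u + 1)(u + 2) = 0 at u ∈ {-2, -1, 1, 4}; ∂h/∂v = 6v = 0 at v ∈ {0}.
The Hessian is diagonal: diag(h_uu, h_vv). Second derivatives: h_uu(-2)=-180, h_uu(-1)=100, h_uu(1)=-180, h_uu(4)=900; h_vv(0)=6.
Local minima occur where both diagonal entries positive: (-1, 0), (4, 0). Count: 2.

2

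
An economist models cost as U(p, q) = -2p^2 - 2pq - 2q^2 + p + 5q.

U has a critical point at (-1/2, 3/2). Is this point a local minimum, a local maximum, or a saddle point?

local maximum

The Hessian of U is constant: H = [[-4, -2], [-2, -4]].
det(H) = (-4)·(-4) − (-2)² = 12.
det(H) > 0 and tr(H) = -8 < 0, so H is negative definite and the point is a local maximum.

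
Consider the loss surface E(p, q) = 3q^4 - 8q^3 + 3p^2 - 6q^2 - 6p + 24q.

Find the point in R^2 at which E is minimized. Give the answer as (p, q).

E(p,q) separates as A(p) + B(q), so its minimum is min A + min B.
A'(p) = 6p - 6 vanishes at p ∈ {1}; B'(q) = 12(q - 2)(q - 1)(q + 1) vanishes at q ∈ {-1, 1, 2}.
Local minima of A (where A''>0): A(1)=-3. Local minima of B: B(-1)=-19, B(2)=8.
So the global minimum of E is A(1) + B(-1) = -3 − 19 = -22, attained at (1, -1).

(1, -1)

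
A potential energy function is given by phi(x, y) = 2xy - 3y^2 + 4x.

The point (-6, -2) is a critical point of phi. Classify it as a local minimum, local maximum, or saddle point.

The Hessian of phi is constant: H = [[0, 2], [2, -6]].
det(H) = 0·(-6) − 2² = -4.
Since det(H) < 0, H is indefinite and the critical point is a saddle point.

saddle point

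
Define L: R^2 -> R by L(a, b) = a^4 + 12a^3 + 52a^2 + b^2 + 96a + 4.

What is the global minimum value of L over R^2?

L(a,b) separates as P(a) + Q(b) + 4, so its minimum is min P + min Q + 4.
P'(a) = 4(a + 2)(a + 3)(a + 4) vanishes at a ∈ {-4, -3, -2}; Q'(b) = 2b vanishes at b ∈ {0}.
Local minima of P (where P''>0): P(-4)=-64, P(-2)=-64. Local minima of Q: Q(0)=0.
So the global minimum of L is P(-4) + Q(0) + 4 = -64 + 0 + 4 = -60, attained at (-4, 0).

-60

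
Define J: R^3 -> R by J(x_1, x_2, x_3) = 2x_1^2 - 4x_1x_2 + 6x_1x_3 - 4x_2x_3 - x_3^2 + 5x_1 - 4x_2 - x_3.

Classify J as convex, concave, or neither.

J is quadratic, so its Hessian is the constant matrix H = [[4, -4, 6], [-4, 0, -4], [6, -4, -2]].
Leading principal minors: 4, -16, 160.
Neither pattern holds ⇒ H is indefinite ⇒ neither convex nor concave.

neither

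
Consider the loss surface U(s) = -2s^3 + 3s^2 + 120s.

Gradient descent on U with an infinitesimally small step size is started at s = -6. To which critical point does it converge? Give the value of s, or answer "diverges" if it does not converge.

U'(s) = -6(s - 5)(s + 4), so U'(-6) = -132.
Gradient descent moves in the -U' direction, i.e. s is increasing.
The nearest critical point in that direction is s = -4, where U'' = 54 > 0 (a local minimum). The iterate converges there.

-4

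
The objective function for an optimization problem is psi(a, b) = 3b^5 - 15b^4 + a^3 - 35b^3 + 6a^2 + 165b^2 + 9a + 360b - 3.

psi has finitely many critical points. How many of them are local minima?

2

psi separates as a function of a plus a function of b, so ∇psi=0 decouples.
∂psi/∂a = 3(a + 1)(a + 3) = 0 at a ∈ {-3, -1}; ∂psi/∂b = 15(b - 4)(b - 3)(b + 1)(b + 2) = 0 at b ∈ {-2, -1, 3, 4}.
The Hessian is diagonal: diag(psi_aa, psi_bb). Second derivatives: psi_aa(-3)=-6, psi_aa(-1)=6; psi_bb(-2)=-450, psi_bb(-1)=300, psi_bb(3)=-300, psi_bb(4)=450.
Local minima occur where both diagonal entries positive: (-1, -1), (-1, 4). Count: 2.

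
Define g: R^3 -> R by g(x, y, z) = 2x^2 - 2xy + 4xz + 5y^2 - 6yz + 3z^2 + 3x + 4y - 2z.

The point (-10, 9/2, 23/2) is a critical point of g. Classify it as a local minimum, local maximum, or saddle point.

local minimum

The Hessian is constant: H = [[4, -2, 4], [-2, 10, -6], [4, -6, 6]].
Leading principal minors: Δ₁ = 4, Δ₂ = 36, Δ₃ = 8.
All leading minors are positive, so H is positive definite: a local minimum.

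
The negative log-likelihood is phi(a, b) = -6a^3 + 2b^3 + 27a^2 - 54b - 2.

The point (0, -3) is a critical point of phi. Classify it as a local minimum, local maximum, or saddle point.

saddle point

The mixed partial ∂²phi/∂a∂b is 0, so the Hessian at any point is diag(phi_aa, phi_bb) = diag(18(-2a + 3), 12b).
At (0, -3): H = diag(54, -36).
The eigenvalues have opposite signs, so H is indefinite: a saddle point.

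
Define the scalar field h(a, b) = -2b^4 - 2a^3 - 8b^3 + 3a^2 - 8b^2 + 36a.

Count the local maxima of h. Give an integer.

h separates as a function of a plus a function of b, so ∇h=0 decouples.
∂h/∂a = -6(a - 3)(a + 2) = 0 at a ∈ {-2, 3}; ∂h/∂b = -8b(b + 1)(b + 2) = 0 at b ∈ {-2, -1, 0}.
The Hessian is diagonal: diag(h_aa, h_bb). Second derivatives: h_aa(-2)=30, h_aa(3)=-30; h_bb(-2)=-16, h_bb(-1)=8, h_bb(0)=-16.
Local maxima occur where both diagonal entries negative: (3, -2), (3, 0). Count: 2.

2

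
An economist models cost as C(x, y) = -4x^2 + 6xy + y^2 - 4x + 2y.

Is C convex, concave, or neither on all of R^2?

neither

C is quadratic, so its Hessian is the constant matrix H = [[-8, 6], [6, 2]].
det(H) = -52, tr(H) = -6.
det(H) < 0, so H is indefinite: neither convex nor concave.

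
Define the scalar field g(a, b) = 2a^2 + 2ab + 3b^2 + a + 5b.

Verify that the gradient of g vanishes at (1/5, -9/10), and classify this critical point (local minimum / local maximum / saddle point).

local minimum

∇g = (4a + 2b + 1, 2a + 6b + 5); substituting (1/5, -9/10) gives ∇g = (0, 0), so (1/5, -9/10) is indeed a critical point.
The Hessian of g is constant: H = [[4, 2], [2, 6]].
det(H) = 4·6 − 2² = 20.
det(H) > 0 and tr(H) = 10 > 0, so H is positive definite and the point is a local minimum.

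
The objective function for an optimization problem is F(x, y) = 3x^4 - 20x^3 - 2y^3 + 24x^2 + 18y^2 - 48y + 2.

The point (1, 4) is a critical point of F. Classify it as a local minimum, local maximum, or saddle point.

The mixed partial ∂²F/∂x∂y is 0, so the Hessian at any point is diag(F_xx, F_yy) = diag(12(3x^2 - 10x + 4), 12(-y + 3)).
At (1, 4): H = diag(-36, -12).
Both eigenvalues are negative, so H is negative definite: a local maximum.

local maximum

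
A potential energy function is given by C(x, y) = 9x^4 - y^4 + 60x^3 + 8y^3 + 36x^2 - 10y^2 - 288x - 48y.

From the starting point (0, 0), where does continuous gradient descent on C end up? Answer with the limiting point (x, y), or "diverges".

C is separable, so gradient descent decouples: x follows -∂C/∂x, y follows -∂C/∂y.
∂C/∂x = 36(x - 1)(x + 2)(x + 4); at x=0 this is -288, so x increases.
∂C/∂y = -4(y - 4)(y - 3)(y + 1); at y=0 this is -48, so y increases.
x converges to its nearest critical value 1 (a local min of the x-part); y converges to 3. The iterate converges to (1, 3).

(1, 3)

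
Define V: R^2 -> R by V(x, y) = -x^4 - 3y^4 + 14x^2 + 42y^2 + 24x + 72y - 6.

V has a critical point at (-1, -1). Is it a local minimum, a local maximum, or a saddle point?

The mixed partial ∂²V/∂x∂y is 0, so the Hessian at any point is diag(V_xx, V_yy) = diag(4(-3x^2 + 7), 12(-3y^2 + 7)).
At (-1, -1): H = diag(16, 48).
Both eigenvalues are positive, so H is positive definite: a local minimum.

local minimum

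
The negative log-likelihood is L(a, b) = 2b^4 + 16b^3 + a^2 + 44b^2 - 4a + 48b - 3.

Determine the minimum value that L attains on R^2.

L(a,b) separates as P(a) + Q(b) − 3, so its minimum is min P + min Q − 3.
P'(a) = 2a - 4 vanishes at a ∈ {2}; Q'(b) = 8(b + 1)(b + 2)(b + 3) vanishes at b ∈ {-3, -2, -1}.
Local minima of P (where P''>0): P(2)=-4. Local minima of Q: Q(-3)=-18, Q(-1)=-18.
So the global minimum of L is P(2) + Q(-3) − 3 = -4 − 18 − 3 = -25, attained at (2, -3).

-25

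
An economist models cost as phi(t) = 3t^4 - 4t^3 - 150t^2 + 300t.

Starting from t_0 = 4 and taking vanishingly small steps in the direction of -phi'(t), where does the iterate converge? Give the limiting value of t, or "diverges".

phi'(t) = 12(t - 5)(t - 1)(t + 5), so phi'(4) = -324.
Gradient descent moves in the -phi' direction, i.e. t is increasing.
The nearest critical point in that direction is t = 5, where phi'' = 480 > 0 (a local minimum). The iterate converges there.

5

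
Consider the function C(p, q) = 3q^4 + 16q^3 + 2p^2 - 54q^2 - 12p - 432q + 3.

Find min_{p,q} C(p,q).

-1122

C(p,q) separates as A(p) + B(q) + 3, so its minimum is min A + min B + 3.
A'(p) = 4p - 12 vanishes at p ∈ {3}; B'(q) = 12(q - 3)(q + 3)(q + 4) vanishes at q ∈ {-4, -3, 3}.
Local minima of A (where A''>0): A(3)=-18. Local minima of B: B(-4)=608, B(3)=-1107.
So the global minimum of C is A(3) + B(3) + 3 = -18 − 1107 + 3 = -1122, attained at (3, 3).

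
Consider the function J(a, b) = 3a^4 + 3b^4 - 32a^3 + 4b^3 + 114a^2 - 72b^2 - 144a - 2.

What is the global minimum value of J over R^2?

J(a,b) separates as P(a) + Q(b) − 2, so its minimum is min P + min Q − 2.
P'(a) = 12(a - 4)(a - 3)(a - 1) vanishes at a ∈ {1, 3, 4}; Q'(b) = 12b(b - 3)(b + 4) vanishes at b ∈ {-4, 0, 3}.
Local minima of P (where P''>0): P(1)=-59, P(4)=-32. Local minima of Q: Q(-4)=-640, Q(3)=-297.
So the global minimum of J is P(1) + Q(-4) − 2 = -59 − 640 − 2 = -701, attained at (1, -4).

-701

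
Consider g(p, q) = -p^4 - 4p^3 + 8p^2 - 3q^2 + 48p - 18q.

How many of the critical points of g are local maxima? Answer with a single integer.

g separates as a function of p plus a function of q, so ∇g=0 decouples.
∂g/∂p = -4(p - 2)(p + 2)(p + 3) = 0 at p ∈ {-3, -2, 2}; ∂g/∂q = -6(q + 3) = 0 at q ∈ {-3}.
The Hessian is diagonal: diag(g_pp, g_qq). Second derivatives: g_pp(-3)=-20, g_pp(-2)=16, g_pp(2)=-80; g_qq(-3)=-6.
Local maxima occur where both diagonal entries negative: (-3, -3), (2, -3). Count: 2.

2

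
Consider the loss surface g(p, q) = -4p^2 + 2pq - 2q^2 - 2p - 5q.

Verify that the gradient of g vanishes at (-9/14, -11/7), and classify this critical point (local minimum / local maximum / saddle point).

local maximum

∇g = (-8p + 2q - 2, 2p - 4q - 5); substituting (-9/14, -11/7) gives ∇g = (0, 0), so (-9/14, -11/7) is indeed a critical point.
The Hessian of g is constant: H = [[-8, 2], [2, -4]].
det(H) = (-8)·(-4) − 2² = 28.
det(H) > 0 and tr(H) = -12 < 0, so H is negative definite and the point is a local maximum.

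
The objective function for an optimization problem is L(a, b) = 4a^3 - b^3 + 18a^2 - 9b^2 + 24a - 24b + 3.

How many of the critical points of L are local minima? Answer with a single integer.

L separates as a function of a plus a function of b, so ∇L=0 decouples.
∂L/∂a = 12(a + 1)(a + 2) = 0 at a ∈ {-2, -1}; ∂L/∂b = -3(b + 2)(b + 4) = 0 at b ∈ {-4, -2}.
The Hessian is diagonal: diag(L_aa, L_bb). Second derivatives: L_aa(-2)=-12, L_aa(-1)=12; L_bb(-4)=6, L_bb(-2)=-6.
Local minima occur where both diagonal entries positive: (-1, -4). Count: 1.

1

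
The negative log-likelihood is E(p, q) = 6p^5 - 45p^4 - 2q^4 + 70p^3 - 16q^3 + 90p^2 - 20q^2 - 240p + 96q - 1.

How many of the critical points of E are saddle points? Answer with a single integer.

6

E separates as a function of p plus a function of q, so ∇E=0 decouples.
∂E/∂p = 30(p - 4)(p - 2)(p - 1)(p + 1) = 0 at p ∈ {-1, 1, 2, 4}; ∂E/∂q = -8(q - 1)(q + 3)(q + 4) = 0 at q ∈ {-4, -3, 1}.
The Hessian is diagonal: diag(E_pp, E_qq). Second derivatives: E_pp(-1)=-900, E_pp(1)=180, E_pp(2)=-180, E_pp(4)=900; E_qq(-4)=-40, E_qq(-3)=32, E_qq(1)=-160.
Saddle points occur where the two diagonal entries have opposite signs: (-1, -3), (1, -4), (1, 1), (2, -3), (4, -4), (4, 1). Count: 6.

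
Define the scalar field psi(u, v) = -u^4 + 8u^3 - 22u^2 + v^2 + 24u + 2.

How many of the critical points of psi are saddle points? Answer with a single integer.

psi separates as a function of u plus a function of v, so ∇psi=0 decouples.
∂psi/∂u = -4(u - 3)(u - 2)(u - 1) = 0 at u ∈ {1, 2, 3}; ∂psi/∂v = 2v = 0 at v ∈ {0}.
The Hessian is diagonal: diag(psi_uu, psi_vv). Second derivatives: psi_uu(1)=-8, psi_uu(2)=4, psi_uu(3)=-8; psi_vv(0)=2.
Saddle points occur where the two diagonal entries have opposite signs: (1, 0), (3, 0). Count: 2.

2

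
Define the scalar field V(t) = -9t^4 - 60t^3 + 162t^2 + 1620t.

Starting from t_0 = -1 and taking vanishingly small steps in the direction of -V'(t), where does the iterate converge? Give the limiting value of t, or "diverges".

-3

V'(t) = -36(t - 3)(t + 3)(t + 5), so V'(-1) = 1152.
Gradient descent moves in the -V' direction, i.e. t is decreasing.
The nearest critical point in that direction is t = -3, where V'' = 432 > 0 (a local minimum). The iterate converges there.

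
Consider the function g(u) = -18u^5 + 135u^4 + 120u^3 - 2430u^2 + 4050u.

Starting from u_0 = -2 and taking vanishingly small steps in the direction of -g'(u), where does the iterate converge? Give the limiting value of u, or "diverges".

-3

g'(u) = -90(u - 5)(u - 3)(u - 1)(u + 3), so g'(-2) = 9450.
Gradient descent moves in the -g' direction, i.e. u is decreasing.
The nearest critical point in that direction is u = -3, where g'' = 17280 > 0 (a local minimum). The iterate converges there.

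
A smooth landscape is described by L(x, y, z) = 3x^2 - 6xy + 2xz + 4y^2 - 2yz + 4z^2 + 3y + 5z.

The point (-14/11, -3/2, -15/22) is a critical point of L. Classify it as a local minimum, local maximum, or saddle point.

The Hessian is constant: H = [[6, -6, 2], [-6, 8, -2], [2, -2, 8]].
Leading principal minors: Δ₁ = 6, Δ₂ = 12, Δ₃ = 88.
All leading minors are positive, so H is positive definite: a local minimum.

local minimum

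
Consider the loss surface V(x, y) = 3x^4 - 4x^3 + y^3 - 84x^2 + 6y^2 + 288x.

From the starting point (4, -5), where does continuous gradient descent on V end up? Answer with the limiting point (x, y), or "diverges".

diverges

V is separable, so gradient descent decouples: x follows -∂V/∂x, y follows -∂V/∂y.
∂V/∂x = 12(x - 3)(x - 2)(x + 4); at x=4 this is 192, so x decreases.
∂V/∂y = 3y(y + 4); at y=-5 this is 15, so y decreases.
The y-coordinate has no critical point in that direction and runs off to infinity.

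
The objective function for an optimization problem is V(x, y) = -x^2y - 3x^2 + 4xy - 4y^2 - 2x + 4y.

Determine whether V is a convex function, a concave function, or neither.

neither

The term -x^2y is cubic, so the Hessian is not constant.
∂²V/∂x² = -2y - 6, which takes both signs as y varies (negative for sufficiently large y). A diagonal entry of the Hessian changing sign means the Hessian is neither positive- nor negative-semidefinite on all of R^2.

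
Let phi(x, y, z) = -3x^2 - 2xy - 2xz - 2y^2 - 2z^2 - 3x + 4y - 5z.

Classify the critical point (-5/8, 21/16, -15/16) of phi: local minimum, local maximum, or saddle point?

The Hessian is constant: H = [[-6, -2, -2], [-2, -4, 0], [-2, 0, -4]].
Leading principal minors: Δ₁ = -6, Δ₂ = 20, Δ₃ = -64.
The minors alternate sign starting negative (−, +, −), so H is negative definite: a local maximum.

local maximum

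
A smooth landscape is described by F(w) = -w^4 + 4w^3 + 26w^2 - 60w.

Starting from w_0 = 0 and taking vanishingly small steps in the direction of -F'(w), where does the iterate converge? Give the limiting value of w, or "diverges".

1

F'(w) = -4(w - 5)(w - 1)(w + 3), so F'(0) = -60.
Gradient descent moves in the -F' direction, i.e. w is increasing.
The nearest critical point in that direction is w = 1, where F'' = 64 > 0 (a local minimum). The iterate converges there.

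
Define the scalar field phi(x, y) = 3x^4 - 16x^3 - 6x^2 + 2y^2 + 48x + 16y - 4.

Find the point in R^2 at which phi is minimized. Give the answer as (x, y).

(4, -4)

phi(x,y) separates as P(x) + Q(y) − 4, so its minimum is min P + min Q − 4.
P'(x) = 12(x - 4)(x - 1)(x + 1) vanishes at x ∈ {-1, 1, 4}; Q'(y) = 4y + 16 vanishes at y ∈ {-4}.
Local minima of P (where P''>0): P(-1)=-35, P(4)=-160. Local minima of Q: Q(-4)=-32.
So the global minimum of phi is P(4) + Q(-4) − 4 = -160 − 32 − 4 = -196, attained at (4, -4).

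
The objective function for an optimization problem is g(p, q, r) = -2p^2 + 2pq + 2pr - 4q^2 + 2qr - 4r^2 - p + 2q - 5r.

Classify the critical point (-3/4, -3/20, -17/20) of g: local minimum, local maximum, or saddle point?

The Hessian is constant: H = [[-4, 2, 2], [2, -8, 2], [2, 2, -8]].
Leading principal minors: Δ₁ = -4, Δ₂ = 28, Δ₃ = -160.
The minors alternate sign starting negative (−, +, −), so H is negative definite: a local maximum.

local maximum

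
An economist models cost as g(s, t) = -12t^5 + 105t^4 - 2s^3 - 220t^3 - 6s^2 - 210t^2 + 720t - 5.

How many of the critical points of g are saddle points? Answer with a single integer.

g separates as a function of s plus a function of t, so ∇g=0 decouples.
∂g/∂s = -6s(s + 2) = 0 at s ∈ {-2, 0}; ∂g/∂t = -60(t - 4)(t - 3)(t - 1)(t + 1) = 0 at t ∈ {-1, 1, 3, 4}.
The Hessian is diagonal: diag(g_ss, g_tt). Second derivatives: g_ss(-2)=12, g_ss(0)=-12; g_tt(-1)=2400, g_tt(1)=-720, g_tt(3)=480, g_tt(4)=-900.
Saddle points occur where the two diagonal entries have opposite signs: (-2, 1), (-2, 4), (0, -1), (0, 3). Count: 4.

4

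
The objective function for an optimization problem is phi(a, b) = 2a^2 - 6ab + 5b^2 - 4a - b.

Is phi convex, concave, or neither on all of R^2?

convex

phi is quadratic, so its Hessian is the constant matrix H = [[4, -6], [-6, 10]].
det(H) = 4, tr(H) = 14.
det(H) > 0 and tr(H) > 0, so H is positive definite everywhere: convex.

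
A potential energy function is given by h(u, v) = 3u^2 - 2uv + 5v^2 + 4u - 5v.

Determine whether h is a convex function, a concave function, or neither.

h is quadratic, so its Hessian is the constant matrix H = [[6, -2], [-2, 10]].
det(H) = 56, tr(H) = 16.
det(H) > 0 and tr(H) > 0, so H is positive definite everywhere: convex.

convex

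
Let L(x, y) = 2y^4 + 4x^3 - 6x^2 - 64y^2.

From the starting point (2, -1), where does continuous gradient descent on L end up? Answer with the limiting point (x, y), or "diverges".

L is separable, so gradient descent decouples: x follows -∂L/∂x, y follows -∂L/∂y.
∂L/∂x = 12x(x - 1); at x=2 this is 24, so x decreases.
∂L/∂y = 8y(y - 4)(y + 4); at y=-1 this is 120, so y decreases.
x converges to its nearest critical value 1 (a local min of the x-part); y converges to -4. The iterate converges to (1, -4).

(1, -4)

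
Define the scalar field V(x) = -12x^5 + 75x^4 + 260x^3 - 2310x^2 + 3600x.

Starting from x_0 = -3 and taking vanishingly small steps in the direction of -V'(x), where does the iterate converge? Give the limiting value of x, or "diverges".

V'(x) = -60(x - 5)(x - 3)(x - 1)(x + 4), so V'(-3) = 11520.
Gradient descent moves in the -V' direction, i.e. x is decreasing.
The nearest critical point in that direction is x = -4, where V'' = 18900 > 0 (a local minimum). The iterate converges there.

-4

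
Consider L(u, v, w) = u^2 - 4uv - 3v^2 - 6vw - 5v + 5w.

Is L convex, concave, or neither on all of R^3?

L is quadratic, so its Hessian is the constant matrix H = [[2, -4, 0], [-4, -6, -6], [0, -6, 0]].
Leading principal minors: 2, -28, -72.
Neither pattern holds ⇒ H is indefinite ⇒ neither convex nor concave.

neither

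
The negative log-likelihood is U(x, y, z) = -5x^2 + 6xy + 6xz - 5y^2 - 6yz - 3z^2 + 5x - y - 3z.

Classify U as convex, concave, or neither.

U is quadratic, so its Hessian is the constant matrix H = [[-10, 6, 6], [6, -10, -6], [6, -6, -6]].
Leading principal minors: -10, 64, -96.
Signs alternate −, +, − ⇒ H ≺ 0 ⇒ concave.

concave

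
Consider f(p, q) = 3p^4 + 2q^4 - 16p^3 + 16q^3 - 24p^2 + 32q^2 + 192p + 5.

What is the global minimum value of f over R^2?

f(p,q) separates as A(p) + B(q) + 5, so its minimum is min A + min B + 5.
A'(p) = 12(p - 4)(p - 2)(p + 2) vanishes at p ∈ {-2, 2, 4}; B'(q) = 8q(q + 2)(q + 4) vanishes at q ∈ {-4, -2, 0}.
Local minima of A (where A''>0): A(-2)=-304, A(4)=128. Local minima of B: B(-4)=0, B(0)=0.
So the global minimum of f is A(-2) + B(-4) + 5 = -304 + 0 + 5 = -299, attained at (-2, -4).

-299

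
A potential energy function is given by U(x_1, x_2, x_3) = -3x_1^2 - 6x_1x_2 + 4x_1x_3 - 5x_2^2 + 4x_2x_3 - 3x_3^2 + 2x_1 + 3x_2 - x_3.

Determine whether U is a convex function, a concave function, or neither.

U is quadratic, so its Hessian is the constant matrix H = [[-6, -6, 4], [-6, -10, 4], [4, 4, -6]].
Leading principal minors: -6, 24, -80.
Signs alternate −, +, − ⇒ H ≺ 0 ⇒ concave.

concave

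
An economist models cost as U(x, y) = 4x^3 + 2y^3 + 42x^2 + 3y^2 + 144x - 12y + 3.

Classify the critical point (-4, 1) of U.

The mixed partial ∂²U/∂x∂y is 0, so the Hessian at any point is diag(U_xx, U_yy) = diag(12(2x + 7), 6(2y + 1)).
At (-4, 1): H = diag(-12, 18).
The eigenvalues have opposite signs, so H is indefinite: a saddle point.

saddle point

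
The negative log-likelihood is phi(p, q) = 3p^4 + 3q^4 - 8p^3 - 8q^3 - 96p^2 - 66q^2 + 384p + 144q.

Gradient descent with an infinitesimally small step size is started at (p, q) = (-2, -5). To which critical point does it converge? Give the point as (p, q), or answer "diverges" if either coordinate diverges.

phi is separable, so gradient descent decouples: p follows -∂phi/∂p, q follows -∂phi/∂q.
∂phi/∂p = 12(p - 4)(p - 2)(p + 4); at p=-2 this is 576, so p decreases.
∂phi/∂q = 12(q - 4)(q - 1)(q + 3); at q=-5 this is -1296, so q increases.
p converges to its nearest critical value -4 (a local min of the p-part); q converges to -3. The iterate converges to (-4, -3).

(-4, -3)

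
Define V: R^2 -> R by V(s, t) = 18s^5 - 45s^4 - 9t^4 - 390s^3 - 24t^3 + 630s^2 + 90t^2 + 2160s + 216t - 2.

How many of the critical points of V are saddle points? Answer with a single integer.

V separates as a function of s plus a function of t, so ∇V=0 decouples.
∂V/∂s = 90(s - 4)(s - 2)(s + 1)(s + 3) = 0 at s ∈ {-3, -1, 2, 4}; ∂V/∂t = -36(t - 2)(t + 1)(t + 3) = 0 at t ∈ {-3, -1, 2}.
The Hessian is diagonal: diag(V_ss, V_tt). Second derivatives: V_ss(-3)=-6300, V_ss(-1)=2700, V_ss(2)=-2700, V_ss(4)=6300; V_tt(-3)=-360, V_tt(-1)=216, V_tt(2)=-540.
Saddle points occur where the two diagonal entries have opposite signs: (-3, -1), (-1, -3), (-1, 2), (2, -1), (4, -3), (4, 2). Count: 6.

6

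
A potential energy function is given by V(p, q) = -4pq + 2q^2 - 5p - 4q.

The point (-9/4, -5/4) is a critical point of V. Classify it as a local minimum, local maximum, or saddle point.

The Hessian of V is constant: H = [[0, -4], [-4, 4]].
det(H) = 0·4 − (-4)² = -16.
Since det(H) < 0, H is indefinite and the critical point is a saddle point.

saddle point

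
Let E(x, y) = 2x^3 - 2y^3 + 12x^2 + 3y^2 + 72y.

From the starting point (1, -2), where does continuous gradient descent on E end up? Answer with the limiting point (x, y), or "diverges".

(0, -3)

E is separable, so gradient descent decouples: x follows -∂E/∂x, y follows -∂E/∂y.
∂E/∂x = 6x(x + 4); at x=1 this is 30, so x decreases.
∂E/∂y = -6(y - 4)(y + 3); at y=-2 this is 36, so y decreases.
x converges to its nearest critical value 0 (a local min of the x-part); y converges to -3. The iterate converges to (0, -3).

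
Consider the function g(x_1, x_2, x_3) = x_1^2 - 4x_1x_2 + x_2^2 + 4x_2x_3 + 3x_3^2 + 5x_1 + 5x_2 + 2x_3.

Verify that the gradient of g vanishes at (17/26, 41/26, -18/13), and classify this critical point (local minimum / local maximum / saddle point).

∇g = (2x_1 - 4x_2 + 5, -4x_1 + 2x_2 + 4x_3 + 5, 4x_2 + 6x_3 + 2); substituting (17/26, 41/26, -18/13) gives ∇g = (0, 0, 0), so (17/26, 41/26, -18/13) is indeed a critical point.
The Hessian is constant: H = [[2, -4, 0], [-4, 2, 4], [0, 4, 6]].
Leading principal minors: Δ₁ = 2, Δ₂ = -12, Δ₃ = -104.
The minors fit neither the all-positive nor the alternating-sign pattern, so H is indefinite: a saddle point.

saddle point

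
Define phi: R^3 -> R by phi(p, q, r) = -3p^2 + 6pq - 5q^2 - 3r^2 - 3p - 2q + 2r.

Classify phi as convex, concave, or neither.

concave

phi is quadratic, so its Hessian is the constant matrix H = [[-6, 6, 0], [6, -10, 0], [0, 0, -6]].
Leading principal minors: -6, 24, -144.
Signs alternate −, +, − ⇒ H ≺ 0 ⇒ concave.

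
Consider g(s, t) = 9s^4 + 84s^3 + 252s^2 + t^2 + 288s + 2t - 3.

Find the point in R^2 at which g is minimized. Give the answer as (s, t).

(-4, -1)

g(s,t) separates as P(s) + Q(t) − 3, so its minimum is min P + min Q − 3.
P'(s) = 36(s + 1)(s + 2)(s + 4) vanishes at s ∈ {-4, -2, -1}; Q'(t) = 2(t + 1) vanishes at t ∈ {-1}.
Local minima of P (where P''>0): P(-4)=-192, P(-1)=-111. Local minima of Q: Q(-1)=-1.
So the global minimum of g is P(-4) + Q(-1) − 3 = -192 − 1 − 3 = -196, attained at (-4, -1).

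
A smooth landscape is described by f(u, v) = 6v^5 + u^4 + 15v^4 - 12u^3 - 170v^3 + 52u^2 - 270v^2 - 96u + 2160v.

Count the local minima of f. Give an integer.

4

f separates as a function of u plus a function of v, so ∇f=0 decouples.
∂f/∂u = 4(u - 4)(u - 3)(u - 2) = 0 at u ∈ {2, 3, 4}; ∂f/∂v = 30(v - 3)(v - 2)(v + 3)(v + 4) = 0 at v ∈ {-4, -3, 2, 3}.
The Hessian is diagonal: diag(f_uu, f_vv). Second derivatives: f_uu(2)=8, f_uu(3)=-4, f_uu(4)=8; f_vv(-4)=-1260, f_vv(-3)=900, f_vv(2)=-900, f_vv(3)=1260.
Local minima occur where both diagonal entries positive: (2, -3), (2, 3), (4, -3), (4, 3). Count: 4.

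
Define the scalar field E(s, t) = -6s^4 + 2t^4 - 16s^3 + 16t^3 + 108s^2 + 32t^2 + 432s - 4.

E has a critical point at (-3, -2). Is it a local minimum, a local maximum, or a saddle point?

The mixed partial ∂²E/∂s∂t is 0, so the Hessian at any point is diag(E_ss, E_tt) = diag(24(-3s^2 - 4s + 9), 8(3t^2 + 12t + 8)).
At (-3, -2): H = diag(-144, -32).
Both eigenvalues are negative, so H is negative definite: a local maximum.

local maximum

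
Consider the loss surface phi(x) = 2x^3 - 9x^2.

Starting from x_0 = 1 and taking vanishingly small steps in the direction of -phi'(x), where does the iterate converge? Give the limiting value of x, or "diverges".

phi'(x) = 6x(x - 3), so phi'(1) = -12.
Gradient descent moves in the -phi' direction, i.e. x is increasing.
The nearest critical point in that direction is x = 3, where phi'' = 18 > 0 (a local minimum). The iterate converges there.

3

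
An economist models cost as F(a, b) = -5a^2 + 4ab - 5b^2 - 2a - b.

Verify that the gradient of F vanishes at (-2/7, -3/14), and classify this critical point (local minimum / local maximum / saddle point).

∇F = (-10a + 4b - 2, 4a - 10b - 1); substituting (-2/7, -3/14) gives ∇F = (0, 0), so (-2/7, -3/14) is indeed a critical point.
The Hessian of F is constant: H = [[-10, 4], [4, -10]].
det(H) = (-10)·(-10) − 4² = 84.
det(H) > 0 and tr(H) = -20 < 0, so H is negative definite and the point is a local maximum.

local maximum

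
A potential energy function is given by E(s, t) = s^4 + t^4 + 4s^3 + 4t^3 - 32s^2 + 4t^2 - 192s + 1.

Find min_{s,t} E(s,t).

-767

E(s,t) separates as P(s) + Q(t) + 1, so its minimum is min P + min Q + 1.
P'(s) = 4(s - 4)(s + 3)(s + 4) vanishes at s ∈ {-4, -3, 4}; Q'(t) = 4t(t + 1)(t + 2) vanishes at t ∈ {-2, -1, 0}.
Local minima of P (where P''>0): P(-4)=256, P(4)=-768. Local minima of Q: Q(-2)=0, Q(0)=0.
So the global minimum of E is P(4) + Q(-2) + 1 = -768 + 0 + 1 = -767, attained at (4, -2).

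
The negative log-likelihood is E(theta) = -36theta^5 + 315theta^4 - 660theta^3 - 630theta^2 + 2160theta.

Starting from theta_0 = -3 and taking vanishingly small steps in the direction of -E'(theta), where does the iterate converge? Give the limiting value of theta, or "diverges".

-1

E'(theta) = -180(theta - 4)(theta - 3)(theta - 1)(theta + 1), so E'(-3) = -60480.
Gradient descent moves in the -E' direction, i.e. theta is increasing.
The nearest critical point in that direction is theta = -1, where E'' = 7200 > 0 (a local minimum). The iterate converges there.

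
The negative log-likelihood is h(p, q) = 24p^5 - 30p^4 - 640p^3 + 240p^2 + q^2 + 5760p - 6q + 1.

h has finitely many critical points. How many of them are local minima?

h separates as a function of p plus a function of q, so ∇h=0 decouples.
∂h/∂p = 120(p - 4)(p - 2)(p + 2)(p + 3) = 0 at p ∈ {-3, -2, 2, 4}; ∂h/∂q = 2(q - 3) = 0 at q ∈ {3}.
The Hessian is diagonal: diag(h_pp, h_qq). Second derivatives: h_pp(-3)=-4200, h_pp(-2)=2880, h_pp(2)=-4800, h_pp(4)=10080; h_qq(3)=2.
Local minima occur where both diagonal entries positive: (-2, 3), (4, 3). Count: 2.

2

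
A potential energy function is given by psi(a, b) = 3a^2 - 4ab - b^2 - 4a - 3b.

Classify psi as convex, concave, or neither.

psi is quadratic, so its Hessian is the constant matrix H = [[6, -4], [-4, -2]].
det(H) = -28, tr(H) = 4.
det(H) < 0, so H is indefinite: neither convex nor concave.

neither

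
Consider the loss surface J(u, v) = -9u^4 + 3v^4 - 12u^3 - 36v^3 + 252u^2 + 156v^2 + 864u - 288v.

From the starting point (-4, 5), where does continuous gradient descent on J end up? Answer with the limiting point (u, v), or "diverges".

J is separable, so gradient descent decouples: u follows -∂J/∂u, v follows -∂J/∂v.
∂J/∂u = -36(u - 4)(u + 2)(u + 3); at u=-4 this is 576, so u decreases.
∂J/∂v = 12(v - 4)(v - 3)(v - 2); at v=5 this is 72, so v decreases.
The u-coordinate has no critical point in that direction and runs off to infinity.

diverges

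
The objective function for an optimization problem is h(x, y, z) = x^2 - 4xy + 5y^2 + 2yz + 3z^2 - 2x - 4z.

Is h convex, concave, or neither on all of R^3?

convex

h is quadratic, so its Hessian is the constant matrix H = [[2, -4, 0], [-4, 10, 2], [0, 2, 6]].
Leading principal minors: 2, 4, 16.
All positive ⇒ H ≻ 0 ⇒ convex.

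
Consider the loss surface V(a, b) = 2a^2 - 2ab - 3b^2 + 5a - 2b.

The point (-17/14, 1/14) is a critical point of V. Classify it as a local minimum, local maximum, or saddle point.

The Hessian of V is constant: H = [[4, -2], [-2, -6]].
det(H) = 4·(-6) − (-2)² = -28.
Since det(H) < 0, H is indefinite and the critical point is a saddle point.

saddle point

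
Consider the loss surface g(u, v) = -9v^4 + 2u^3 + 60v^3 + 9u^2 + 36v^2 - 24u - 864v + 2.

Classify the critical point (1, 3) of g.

The mixed partial ∂²g/∂u∂v is 0, so the Hessian at any point is diag(g_uu, g_vv) = diag(6(2u + 3), 36(-3v^2 + 10v + 2)).
At (1, 3): H = diag(30, 180).
Both eigenvalues are positive, so H is positive definite: a local minimum.

local minimum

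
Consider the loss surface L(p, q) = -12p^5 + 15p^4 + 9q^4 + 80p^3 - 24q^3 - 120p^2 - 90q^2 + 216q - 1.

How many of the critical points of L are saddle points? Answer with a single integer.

L separates as a function of p plus a function of q, so ∇L=0 decouples.
∂L/∂p = -60p(p - 2)(p - 1)(p + 2) = 0 at p ∈ {-2, 0, 1, 2}; ∂L/∂q = 36(q - 3)(q - 1)(q + 2) = 0 at q ∈ {-2, 1, 3}.
The Hessian is diagonal: diag(L_pp, L_qq). Second derivatives: L_pp(-2)=1440, L_pp(0)=-240, L_pp(1)=180, L_pp(2)=-480; L_qq(-2)=540, L_qq(1)=-216, L_qq(3)=360.
Saddle points occur where the two diagonal entries have opposite signs: (-2, 1), (0, -2), (0, 3), (1, 1), (2, -2), (2, 3). Count: 6.

6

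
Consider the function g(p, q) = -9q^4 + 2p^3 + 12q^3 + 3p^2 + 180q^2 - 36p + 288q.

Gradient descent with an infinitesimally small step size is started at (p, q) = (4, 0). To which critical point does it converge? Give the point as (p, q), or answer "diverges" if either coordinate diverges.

g is separable, so gradient descent decouples: p follows -∂g/∂p, q follows -∂g/∂q.
∂g/∂p = 6(p - 2)(p + 3); at p=4 this is 84, so p decreases.
∂g/∂q = -36(q - 4)(q + 1)(q + 2); at q=0 this is 288, so q decreases.
p converges to its nearest critical value 2 (a local min of the p-part); q converges to -1. The iterate converges to (2, -1).

(2, -1)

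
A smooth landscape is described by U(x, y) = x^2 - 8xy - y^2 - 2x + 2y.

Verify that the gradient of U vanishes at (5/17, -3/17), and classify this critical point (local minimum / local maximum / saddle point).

∇U = (2x - 8y - 2, -8x - 2y + 2); substituting (5/17, -3/17) gives ∇U = (0, 0), so (5/17, -3/17) is indeed a critical point.
The Hessian of U is constant: H = [[2, -8], [-8, -2]].
det(H) = 2·(-2) − (-8)² = -68.
Since det(H) < 0, H is indefinite and the critical point is a saddle point.

saddle point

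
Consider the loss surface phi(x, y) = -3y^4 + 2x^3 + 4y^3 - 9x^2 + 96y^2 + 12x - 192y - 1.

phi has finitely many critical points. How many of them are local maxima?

phi separates as a function of x plus a function of y, so ∇phi=0 decouples.
∂phi/∂x = 6(x - 2)(x - 1) = 0 at x ∈ {1, 2}; ∂phi/∂y = -12(y - 4)(y - 1)(y + 4) = 0 at y ∈ {-4, 1, 4}.
The Hessian is diagonal: diag(phi_xx, phi_yy). Second derivatives: phi_xx(1)=-6, phi_xx(2)=6; phi_yy(-4)=-480, phi_yy(1)=180, phi_yy(4)=-288.
Local maxima occur where both diagonal entries negative: (1, -4), (1, 4). Count: 2.

2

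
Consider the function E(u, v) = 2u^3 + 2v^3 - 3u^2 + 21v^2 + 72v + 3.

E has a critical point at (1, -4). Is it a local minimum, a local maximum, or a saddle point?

saddle point

The mixed partial ∂²E/∂u∂v is 0, so the Hessian at any point is diag(E_uu, E_vv) = diag(6(2u - 1), 6(2v + 7)).
At (1, -4): H = diag(6, -6).
The eigenvalues have opposite signs, so H is indefinite: a saddle point.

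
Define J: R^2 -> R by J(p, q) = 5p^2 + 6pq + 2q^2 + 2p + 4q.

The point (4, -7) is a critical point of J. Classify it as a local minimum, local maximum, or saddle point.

local minimum

The Hessian of J is constant: H = [[10, 6], [6, 4]].
det(H) = 10·4 − 6² = 4.
det(H) > 0 and tr(H) = 14 > 0, so H is positive definite and the point is a local minimum.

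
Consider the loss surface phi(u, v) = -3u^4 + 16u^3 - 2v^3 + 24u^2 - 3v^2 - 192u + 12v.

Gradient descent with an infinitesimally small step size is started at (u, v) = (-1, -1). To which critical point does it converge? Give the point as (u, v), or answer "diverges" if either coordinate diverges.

(2, -2)

phi is separable, so gradient descent decouples: u follows -∂phi/∂u, v follows -∂phi/∂v.
∂phi/∂u = -12(u - 4)(u - 2)(u + 2); at u=-1 this is -180, so u increases.
∂phi/∂v = -6(v - 1)(v + 2); at v=-1 this is 12, so v decreases.
u converges to its nearest critical value 2 (a local min of the u-part); v converges to -2. The iterate converges to (2, -2).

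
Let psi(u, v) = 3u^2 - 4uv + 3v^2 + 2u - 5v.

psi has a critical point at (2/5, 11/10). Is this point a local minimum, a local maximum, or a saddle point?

The Hessian of psi is constant: H = [[6, -4], [-4, 6]].
det(H) = 6·6 − (-4)² = 20.
det(H) > 0 and tr(H) = 12 > 0, so H is positive definite and the point is a local minimum.

local minimum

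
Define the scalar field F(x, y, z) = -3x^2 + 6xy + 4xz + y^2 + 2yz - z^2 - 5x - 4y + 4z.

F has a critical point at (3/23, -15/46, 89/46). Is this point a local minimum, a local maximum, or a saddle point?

saddle point

The Hessian is constant: H = [[-6, 6, 4], [6, 2, 2], [4, 2, -2]].
Leading principal minors: Δ₁ = -6, Δ₂ = -48, Δ₃ = 184.
The minors fit neither the all-positive nor the alternating-sign pattern, so H is indefinite: a saddle point.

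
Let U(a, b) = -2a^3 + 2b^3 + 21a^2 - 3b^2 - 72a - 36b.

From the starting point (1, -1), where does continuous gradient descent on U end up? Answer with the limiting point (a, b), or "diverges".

(3, 3)

U is separable, so gradient descent decouples: a follows -∂U/∂a, b follows -∂U/∂b.
∂U/∂a = -6(a - 4)(a - 3); at a=1 this is -36, so a increases.
∂U/∂b = 6(b - 3)(b + 2); at b=-1 this is -24, so b increases.
a converges to its nearest critical value 3 (a local min of the a-part); b converges to 3. The iterate converges to (3, 3).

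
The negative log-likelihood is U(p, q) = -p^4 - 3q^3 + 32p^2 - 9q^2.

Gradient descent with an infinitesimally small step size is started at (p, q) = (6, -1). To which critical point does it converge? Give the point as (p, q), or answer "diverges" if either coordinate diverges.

U is separable, so gradient descent decouples: p follows -∂U/∂p, q follows -∂U/∂q.
∂U/∂p = -4p(p - 4)(p + 4); at p=6 this is -480, so p increases.
∂U/∂q = -9q(q + 2); at q=-1 this is 9, so q decreases.
The p-coordinate has no critical point in that direction and runs off to infinity.

diverges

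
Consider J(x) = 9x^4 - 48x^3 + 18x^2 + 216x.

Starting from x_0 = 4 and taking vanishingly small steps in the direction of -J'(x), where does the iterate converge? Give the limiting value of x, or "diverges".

3

J'(x) = 36(x - 3)(x - 2)(x + 1), so J'(4) = 360.
Gradient descent moves in the -J' direction, i.e. x is decreasing.
The nearest critical point in that direction is x = 3, where J'' = 144 > 0 (a local minimum). The iterate converges there.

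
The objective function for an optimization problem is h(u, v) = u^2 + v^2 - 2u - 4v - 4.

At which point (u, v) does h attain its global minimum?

(1, 2)

h(u,v) separates as P(u) + Q(v) − 4, so its minimum is min P + min Q − 4.
P'(u) = 2u - 2 vanishes at u ∈ {1}; Q'(v) = 2v - 4 vanishes at v ∈ {2}.
Local minima of P (where P''>0): P(1)=-1. Local minima of Q: Q(2)=-4.
So the global minimum of h is P(1) + Q(2) − 4 = -1 − 4 − 4 = -9, attained at (1, 2).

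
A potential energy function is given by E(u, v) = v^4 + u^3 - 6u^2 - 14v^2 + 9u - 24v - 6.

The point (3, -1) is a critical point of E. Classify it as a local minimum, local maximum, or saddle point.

saddle point

The mixed partial ∂²E/∂u∂v is 0, so the Hessian at any point is diag(E_uu, E_vv) = diag(6(u - 2), 4(3v^2 - 7)).
At (3, -1): H = diag(6, -16).
The eigenvalues have opposite signs, so H is indefinite: a saddle point.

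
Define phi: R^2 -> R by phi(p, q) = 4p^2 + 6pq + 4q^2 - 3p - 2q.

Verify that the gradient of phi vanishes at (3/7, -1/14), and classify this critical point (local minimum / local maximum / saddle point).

∇phi = (8p + 6q - 3, 6p + 8q - 2); substituting (3/7, -1/14) gives ∇phi = (0, 0), so (3/7, -1/14) is indeed a critical point.
The Hessian of phi is constant: H = [[8, 6], [6, 8]].
det(H) = 8·8 − 6² = 28.
det(H) > 0 and tr(H) = 16 > 0, so H is positive definite and the point is a local minimum.

local minimum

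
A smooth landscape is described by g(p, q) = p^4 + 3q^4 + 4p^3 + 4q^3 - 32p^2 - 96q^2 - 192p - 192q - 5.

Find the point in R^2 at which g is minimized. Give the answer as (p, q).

g(p,q) separates as A(p) + B(q) − 5, so its minimum is min A + min B − 5.
A'(p) = 4(p - 4)(p + 3)(p + 4) vanishes at p ∈ {-4, -3, 4}; B'(q) = 12(q - 4)(q + 1)(q + 4) vanishes at q ∈ {-4, -1, 4}.
Local minima of A (where A''>0): A(-4)=256, A(4)=-768. Local minima of B: B(-4)=-256, B(4)=-1280.
So the global minimum of g is A(4) + B(4) − 5 = -768 − 1280 − 5 = -2053, attained at (4, 4).

(4, 4)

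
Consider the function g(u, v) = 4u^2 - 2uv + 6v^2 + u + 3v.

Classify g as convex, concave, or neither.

g is quadratic, so its Hessian is the constant matrix H = [[8, -2], [-2, 12]].
det(H) = 92, tr(H) = 20.
det(H) > 0 and tr(H) > 0, so H is positive definite everywhere: convex.

convex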